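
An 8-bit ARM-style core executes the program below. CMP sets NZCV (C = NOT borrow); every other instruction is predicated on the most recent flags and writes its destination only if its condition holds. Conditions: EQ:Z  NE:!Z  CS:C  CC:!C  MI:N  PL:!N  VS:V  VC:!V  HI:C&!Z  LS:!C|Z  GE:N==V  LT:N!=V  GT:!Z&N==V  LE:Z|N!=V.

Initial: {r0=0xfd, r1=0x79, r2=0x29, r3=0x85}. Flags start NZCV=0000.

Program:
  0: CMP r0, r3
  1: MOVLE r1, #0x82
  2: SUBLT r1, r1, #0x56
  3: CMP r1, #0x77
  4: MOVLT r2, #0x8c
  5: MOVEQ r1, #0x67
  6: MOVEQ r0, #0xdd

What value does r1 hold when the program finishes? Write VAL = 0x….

[0] flags=0010 → (cmp)
[1] flags=0010 LE?F → skip
[2] flags=0010 LT?F → skip
[3] flags=0010 → (cmp)
[4] flags=0010 LT?F → skip
[5] flags=0010 EQ?F → skip
[6] flags=0010 EQ?F → skip

VAL = 0x79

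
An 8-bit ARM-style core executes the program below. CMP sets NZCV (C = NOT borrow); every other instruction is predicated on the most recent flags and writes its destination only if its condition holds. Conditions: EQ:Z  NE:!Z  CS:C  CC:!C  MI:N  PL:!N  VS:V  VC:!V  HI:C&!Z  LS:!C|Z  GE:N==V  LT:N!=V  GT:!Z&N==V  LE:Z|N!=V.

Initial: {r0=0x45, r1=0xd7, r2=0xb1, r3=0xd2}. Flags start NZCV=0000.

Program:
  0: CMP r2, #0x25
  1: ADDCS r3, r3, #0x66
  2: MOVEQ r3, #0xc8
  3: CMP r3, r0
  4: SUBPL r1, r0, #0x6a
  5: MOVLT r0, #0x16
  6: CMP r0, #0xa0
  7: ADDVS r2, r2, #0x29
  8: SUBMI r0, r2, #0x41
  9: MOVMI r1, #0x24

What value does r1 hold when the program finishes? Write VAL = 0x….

0: ✓ CMP  NZCV=1010
1: ✓ ADDCS  r3←0x38
2: · MOVEQ
3: ✓ CMP  NZCV=1000
4: · SUBPL
5: ✓ MOVLT  r0←0x16
6: ✓ CMP  NZCV=0000
7: · ADDVS
8: · SUBMI
9: · MOVMI

VAL = 0xd7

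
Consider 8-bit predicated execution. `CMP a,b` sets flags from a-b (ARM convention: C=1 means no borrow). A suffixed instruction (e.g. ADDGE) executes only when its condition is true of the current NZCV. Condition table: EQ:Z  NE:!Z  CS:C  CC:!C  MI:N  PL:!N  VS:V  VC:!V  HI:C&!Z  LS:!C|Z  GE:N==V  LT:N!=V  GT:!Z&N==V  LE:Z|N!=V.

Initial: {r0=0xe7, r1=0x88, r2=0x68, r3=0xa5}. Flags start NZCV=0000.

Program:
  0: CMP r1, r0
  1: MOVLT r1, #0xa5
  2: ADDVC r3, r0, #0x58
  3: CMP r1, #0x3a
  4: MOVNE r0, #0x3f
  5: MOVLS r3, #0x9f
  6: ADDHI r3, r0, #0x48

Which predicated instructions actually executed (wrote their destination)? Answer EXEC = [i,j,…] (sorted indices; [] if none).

0: ✓ CMP  NZCV=1000
1: ✓ MOVLT  r1←0xa5
2: ✓ ADDVC  r3←0x3f
3: ✓ CMP  NZCV=0011
4: ✓ MOVNE  r0←0x3f
5: · MOVLS
6: ✓ ADDHI  r3←0x87

EXEC = [1,2,4,6]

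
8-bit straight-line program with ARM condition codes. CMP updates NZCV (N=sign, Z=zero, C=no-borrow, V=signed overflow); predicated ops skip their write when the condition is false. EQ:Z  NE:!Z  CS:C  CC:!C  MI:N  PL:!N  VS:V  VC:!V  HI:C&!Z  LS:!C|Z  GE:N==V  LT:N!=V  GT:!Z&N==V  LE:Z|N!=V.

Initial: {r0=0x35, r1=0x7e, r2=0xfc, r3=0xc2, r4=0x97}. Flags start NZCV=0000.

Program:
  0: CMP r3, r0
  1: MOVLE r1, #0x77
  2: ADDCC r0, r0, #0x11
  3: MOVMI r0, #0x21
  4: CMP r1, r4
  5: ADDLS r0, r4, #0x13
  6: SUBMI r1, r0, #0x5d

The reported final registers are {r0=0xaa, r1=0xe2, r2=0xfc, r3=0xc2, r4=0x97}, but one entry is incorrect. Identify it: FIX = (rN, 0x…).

FIX = (r1, 0x4d)

[0] flags=1010 → (cmp)
[1] flags=1010 LE?T → r1=0x77
[2] flags=1010 CC?F → skip
[3] flags=1010 MI?T → r0=0x21
[4] flags=1001 → (cmp)
[5] flags=1001 LS?T → r0=0xaa
[6] flags=1001 MI?T → r1=0x4d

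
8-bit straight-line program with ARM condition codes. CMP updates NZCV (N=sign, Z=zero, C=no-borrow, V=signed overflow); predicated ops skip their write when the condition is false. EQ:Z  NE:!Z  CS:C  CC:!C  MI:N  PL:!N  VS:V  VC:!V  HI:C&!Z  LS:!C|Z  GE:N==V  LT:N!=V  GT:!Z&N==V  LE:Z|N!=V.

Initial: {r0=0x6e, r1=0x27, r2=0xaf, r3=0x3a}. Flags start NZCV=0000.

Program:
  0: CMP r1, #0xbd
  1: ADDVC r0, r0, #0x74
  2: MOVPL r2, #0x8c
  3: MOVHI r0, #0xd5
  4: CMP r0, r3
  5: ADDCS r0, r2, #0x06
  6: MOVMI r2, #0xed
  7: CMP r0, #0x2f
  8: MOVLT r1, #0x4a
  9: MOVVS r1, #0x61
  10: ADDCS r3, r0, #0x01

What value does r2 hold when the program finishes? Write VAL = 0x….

VAL = 0xed

0: ✓ CMP  NZCV=0000
1: ✓ ADDVC  r0←0xe2
2: ✓ MOVPL  r2←0x8c
3: · MOVHI
4: ✓ CMP  NZCV=1010
5: ✓ ADDCS  r0←0x92
6: ✓ MOVMI  r2←0xed
7: ✓ CMP  NZCV=0011
8: ✓ MOVLT  r1←0x4a
9: ✓ MOVVS  r1←0x61
10: ✓ ADDCS  r3←0x93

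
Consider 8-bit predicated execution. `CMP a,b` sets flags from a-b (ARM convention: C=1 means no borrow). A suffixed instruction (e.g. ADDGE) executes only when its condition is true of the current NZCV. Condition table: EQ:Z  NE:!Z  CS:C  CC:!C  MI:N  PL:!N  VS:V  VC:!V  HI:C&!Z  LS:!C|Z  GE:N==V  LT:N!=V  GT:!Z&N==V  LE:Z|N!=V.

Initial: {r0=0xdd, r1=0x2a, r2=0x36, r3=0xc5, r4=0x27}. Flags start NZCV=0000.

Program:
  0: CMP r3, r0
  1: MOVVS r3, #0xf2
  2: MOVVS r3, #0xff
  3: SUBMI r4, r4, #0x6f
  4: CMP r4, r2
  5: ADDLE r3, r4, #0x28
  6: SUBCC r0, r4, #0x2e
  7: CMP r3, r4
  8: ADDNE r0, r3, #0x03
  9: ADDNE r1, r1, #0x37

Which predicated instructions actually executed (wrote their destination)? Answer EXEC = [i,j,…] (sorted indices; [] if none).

0: ✓ CMP  NZCV=1000
1: · MOVVS
2: · MOVVS
3: ✓ SUBMI  r4←0xb8
4: ✓ CMP  NZCV=1010
5: ✓ ADDLE  r3←0xe0
6: · SUBCC
7: ✓ CMP  NZCV=0010
8: ✓ ADDNE  r0←0xe3
9: ✓ ADDNE  r1←0x61

EXEC = [3,5,8,9]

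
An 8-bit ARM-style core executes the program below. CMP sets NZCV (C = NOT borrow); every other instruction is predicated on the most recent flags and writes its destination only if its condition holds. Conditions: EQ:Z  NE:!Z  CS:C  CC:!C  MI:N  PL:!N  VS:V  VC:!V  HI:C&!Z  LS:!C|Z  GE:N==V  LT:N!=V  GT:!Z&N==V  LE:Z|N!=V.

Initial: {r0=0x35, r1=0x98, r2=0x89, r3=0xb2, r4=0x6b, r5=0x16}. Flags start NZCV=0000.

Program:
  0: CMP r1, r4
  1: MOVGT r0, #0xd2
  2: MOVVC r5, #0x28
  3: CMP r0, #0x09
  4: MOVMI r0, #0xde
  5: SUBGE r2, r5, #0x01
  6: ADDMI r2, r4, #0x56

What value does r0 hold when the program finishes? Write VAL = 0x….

VAL = 0x35

[0] flags=0011 → (cmp)
[1] flags=0011 GT?F → skip
[2] flags=0011 VC?F → skip
[3] flags=0010 → (cmp)
[4] flags=0010 MI?F → skip
[5] flags=0010 GE?T → r2=0x15
[6] flags=0010 MI?F → skip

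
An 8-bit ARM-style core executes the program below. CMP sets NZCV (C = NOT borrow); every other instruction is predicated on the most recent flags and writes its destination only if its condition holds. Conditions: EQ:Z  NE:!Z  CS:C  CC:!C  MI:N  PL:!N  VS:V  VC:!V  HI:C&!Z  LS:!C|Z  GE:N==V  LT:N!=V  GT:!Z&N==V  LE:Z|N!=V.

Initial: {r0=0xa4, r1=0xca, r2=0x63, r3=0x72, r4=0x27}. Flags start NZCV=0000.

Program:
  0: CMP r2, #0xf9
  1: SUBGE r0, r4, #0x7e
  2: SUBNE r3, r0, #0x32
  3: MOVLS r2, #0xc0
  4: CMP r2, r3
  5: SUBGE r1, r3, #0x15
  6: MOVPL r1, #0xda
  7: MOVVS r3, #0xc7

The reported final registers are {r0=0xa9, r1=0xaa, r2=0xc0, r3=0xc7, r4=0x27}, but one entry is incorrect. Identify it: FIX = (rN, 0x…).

FIX = (r1, 0xda)

0: ✓ CMP  NZCV=0000
1: ✓ SUBGE  r0←0xa9
2: ✓ SUBNE  r3←0x77
3: ✓ MOVLS  r2←0xc0
4: ✓ CMP  NZCV=0011
5: · SUBGE
6: ✓ MOVPL  r1←0xda
7: ✓ MOVVS  r3←0xc7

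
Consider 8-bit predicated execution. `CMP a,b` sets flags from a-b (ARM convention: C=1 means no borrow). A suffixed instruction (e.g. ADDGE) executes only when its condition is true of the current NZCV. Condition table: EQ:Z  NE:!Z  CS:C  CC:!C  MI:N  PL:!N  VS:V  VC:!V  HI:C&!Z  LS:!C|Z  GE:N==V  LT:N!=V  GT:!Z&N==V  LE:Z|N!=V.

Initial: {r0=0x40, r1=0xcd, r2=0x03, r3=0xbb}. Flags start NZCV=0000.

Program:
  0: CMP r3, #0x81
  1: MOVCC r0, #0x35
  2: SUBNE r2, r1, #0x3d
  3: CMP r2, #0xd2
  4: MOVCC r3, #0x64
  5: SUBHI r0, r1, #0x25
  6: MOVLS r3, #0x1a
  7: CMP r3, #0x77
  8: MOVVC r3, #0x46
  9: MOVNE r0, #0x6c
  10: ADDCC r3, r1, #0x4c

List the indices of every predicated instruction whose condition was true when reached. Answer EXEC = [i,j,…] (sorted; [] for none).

[0] flags=0010 → (cmp)
[1] flags=0010 CC?F → skip
[2] flags=0010 NE?T → r2=0x90
[3] flags=1000 → (cmp)
[4] flags=1000 CC?T → r3=0x64
[5] flags=1000 HI?F → skip
[6] flags=1000 LS?T → r3=0x1a
[7] flags=1000 → (cmp)
[8] flags=1000 VC?T → r3=0x46
[9] flags=1000 NE?T → r0=0x6c
[10] flags=1000 CC?T → r3=0x19

EXEC = [2,4,6,8,9,10]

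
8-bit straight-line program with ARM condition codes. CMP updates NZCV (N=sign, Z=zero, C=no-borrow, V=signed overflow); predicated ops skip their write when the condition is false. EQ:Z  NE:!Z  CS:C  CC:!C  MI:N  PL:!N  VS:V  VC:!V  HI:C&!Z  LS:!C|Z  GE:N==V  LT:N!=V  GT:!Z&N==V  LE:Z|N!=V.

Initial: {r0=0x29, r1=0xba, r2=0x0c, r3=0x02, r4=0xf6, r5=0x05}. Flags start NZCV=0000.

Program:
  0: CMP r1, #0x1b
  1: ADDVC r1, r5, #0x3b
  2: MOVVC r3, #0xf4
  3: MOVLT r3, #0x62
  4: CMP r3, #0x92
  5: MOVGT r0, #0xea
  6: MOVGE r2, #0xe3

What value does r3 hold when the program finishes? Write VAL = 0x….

[0] flags=1010 → (cmp)
[1] flags=1010 VC?T → r1=0x40
[2] flags=1010 VC?T → r3=0xf4
[3] flags=1010 LT?T → r3=0x62
[4] flags=1001 → (cmp)
[5] flags=1001 GT?T → r0=0xea
[6] flags=1001 GE?T → r2=0xe3

VAL = 0x62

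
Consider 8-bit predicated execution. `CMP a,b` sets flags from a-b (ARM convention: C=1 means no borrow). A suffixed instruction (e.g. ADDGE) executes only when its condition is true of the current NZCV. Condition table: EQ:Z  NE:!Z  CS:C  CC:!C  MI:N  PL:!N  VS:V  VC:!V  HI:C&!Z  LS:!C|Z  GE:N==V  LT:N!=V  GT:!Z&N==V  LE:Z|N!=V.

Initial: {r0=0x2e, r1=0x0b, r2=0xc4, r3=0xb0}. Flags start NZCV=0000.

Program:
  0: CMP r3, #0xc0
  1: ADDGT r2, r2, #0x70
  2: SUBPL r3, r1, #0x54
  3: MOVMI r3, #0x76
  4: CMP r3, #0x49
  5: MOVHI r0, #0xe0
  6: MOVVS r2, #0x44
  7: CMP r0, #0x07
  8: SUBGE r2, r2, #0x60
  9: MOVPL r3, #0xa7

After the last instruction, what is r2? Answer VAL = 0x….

VAL = 0xc4

0: ✓ CMP  NZCV=1000
1: · ADDGT
2: · SUBPL
3: ✓ MOVMI  r3←0x76
4: ✓ CMP  NZCV=0010
5: ✓ MOVHI  r0←0xe0
6: · MOVVS
7: ✓ CMP  NZCV=1010
8: · SUBGE
9: · MOVPL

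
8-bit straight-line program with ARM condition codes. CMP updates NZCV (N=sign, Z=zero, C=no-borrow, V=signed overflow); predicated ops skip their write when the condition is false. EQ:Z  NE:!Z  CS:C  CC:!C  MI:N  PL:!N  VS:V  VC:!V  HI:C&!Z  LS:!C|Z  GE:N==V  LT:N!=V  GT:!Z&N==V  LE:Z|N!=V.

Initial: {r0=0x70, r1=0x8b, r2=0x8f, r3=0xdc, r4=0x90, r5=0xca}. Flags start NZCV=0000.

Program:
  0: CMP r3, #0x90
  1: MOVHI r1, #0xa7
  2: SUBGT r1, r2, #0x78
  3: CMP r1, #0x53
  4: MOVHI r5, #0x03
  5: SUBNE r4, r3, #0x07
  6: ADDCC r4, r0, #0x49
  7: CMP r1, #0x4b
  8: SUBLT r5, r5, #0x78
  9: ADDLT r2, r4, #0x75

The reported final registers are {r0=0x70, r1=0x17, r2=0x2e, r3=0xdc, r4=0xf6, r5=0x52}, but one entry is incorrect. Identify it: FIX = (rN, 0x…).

FIX = (r4, 0xb9)

[0] flags=0010 → (cmp)
[1] flags=0010 HI?T → r1=0xa7
[2] flags=0010 GT?T → r1=0x17
[3] flags=1000 → (cmp)
[4] flags=1000 HI?F → skip
[5] flags=1000 NE?T → r4=0xd5
[6] flags=1000 CC?T → r4=0xb9
[7] flags=1000 → (cmp)
[8] flags=1000 LT?T → r5=0x52
[9] flags=1000 LT?T → r2=0x2e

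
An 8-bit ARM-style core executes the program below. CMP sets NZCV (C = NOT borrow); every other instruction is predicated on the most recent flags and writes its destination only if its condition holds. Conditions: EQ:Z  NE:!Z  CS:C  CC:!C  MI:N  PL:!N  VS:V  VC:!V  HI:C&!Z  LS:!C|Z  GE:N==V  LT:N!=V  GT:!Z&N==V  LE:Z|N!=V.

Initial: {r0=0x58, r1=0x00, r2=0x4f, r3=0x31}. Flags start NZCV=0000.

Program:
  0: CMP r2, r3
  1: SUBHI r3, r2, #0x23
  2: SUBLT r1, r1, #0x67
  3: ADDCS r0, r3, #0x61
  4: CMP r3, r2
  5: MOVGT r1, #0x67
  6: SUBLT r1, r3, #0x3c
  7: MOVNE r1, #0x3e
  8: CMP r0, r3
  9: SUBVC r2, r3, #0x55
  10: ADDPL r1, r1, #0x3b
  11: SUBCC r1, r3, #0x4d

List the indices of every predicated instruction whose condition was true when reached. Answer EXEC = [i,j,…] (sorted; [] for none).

[0] flags=0010 → (cmp)
[1] flags=0010 HI?T → r3=0x2c
[2] flags=0010 LT?F → skip
[3] flags=0010 CS?T → r0=0x8d
[4] flags=1000 → (cmp)
[5] flags=1000 GT?F → skip
[6] flags=1000 LT?T → r1=0xf0
[7] flags=1000 NE?T → r1=0x3e
[8] flags=0011 → (cmp)
[9] flags=0011 VC?F → skip
[10] flags=0011 PL?T → r1=0x79
[11] flags=0011 CC?F → skip

EXEC = [1,3,6,7,10]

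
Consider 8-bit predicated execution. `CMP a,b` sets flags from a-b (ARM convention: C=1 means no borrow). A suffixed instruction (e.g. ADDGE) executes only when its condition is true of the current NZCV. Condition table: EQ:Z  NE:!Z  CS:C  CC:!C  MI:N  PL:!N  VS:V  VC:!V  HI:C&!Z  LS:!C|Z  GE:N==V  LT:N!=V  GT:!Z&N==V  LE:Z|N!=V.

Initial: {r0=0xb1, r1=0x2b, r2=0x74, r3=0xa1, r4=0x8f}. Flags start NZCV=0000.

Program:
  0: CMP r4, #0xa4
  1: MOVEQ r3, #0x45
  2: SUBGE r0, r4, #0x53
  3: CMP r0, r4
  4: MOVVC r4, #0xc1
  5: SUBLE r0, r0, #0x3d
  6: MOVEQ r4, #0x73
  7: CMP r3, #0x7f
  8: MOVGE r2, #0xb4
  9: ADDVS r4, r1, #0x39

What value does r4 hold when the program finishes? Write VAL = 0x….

VAL = 0x64

[0] flags=1000 → (cmp)
[1] flags=1000 EQ?F → skip
[2] flags=1000 GE?F → skip
[3] flags=0010 → (cmp)
[4] flags=0010 VC?T → r4=0xc1
[5] flags=0010 LE?F → skip
[6] flags=0010 EQ?F → skip
[7] flags=0011 → (cmp)
[8] flags=0011 GE?F → skip
[9] flags=0011 VS?T → r4=0x64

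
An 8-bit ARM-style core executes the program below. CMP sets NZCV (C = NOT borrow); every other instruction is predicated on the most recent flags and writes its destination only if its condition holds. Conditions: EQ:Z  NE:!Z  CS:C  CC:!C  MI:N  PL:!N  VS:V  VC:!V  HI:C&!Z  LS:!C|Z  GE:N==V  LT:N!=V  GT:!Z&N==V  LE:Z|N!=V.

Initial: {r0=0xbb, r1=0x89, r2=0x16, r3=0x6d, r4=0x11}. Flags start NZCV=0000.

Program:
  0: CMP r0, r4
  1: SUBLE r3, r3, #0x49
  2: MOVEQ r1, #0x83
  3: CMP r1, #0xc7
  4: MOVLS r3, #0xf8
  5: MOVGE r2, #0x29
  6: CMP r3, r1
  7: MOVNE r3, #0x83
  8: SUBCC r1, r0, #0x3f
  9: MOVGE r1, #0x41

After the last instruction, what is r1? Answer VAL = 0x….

0: ✓ CMP  NZCV=1010
1: ✓ SUBLE  r3←0x24
2: · MOVEQ
3: ✓ CMP  NZCV=1000
4: ✓ MOVLS  r3←0xf8
5: · MOVGE
6: ✓ CMP  NZCV=0010
7: ✓ MOVNE  r3←0x83
8: · SUBCC
9: ✓ MOVGE  r1←0x41

VAL = 0x41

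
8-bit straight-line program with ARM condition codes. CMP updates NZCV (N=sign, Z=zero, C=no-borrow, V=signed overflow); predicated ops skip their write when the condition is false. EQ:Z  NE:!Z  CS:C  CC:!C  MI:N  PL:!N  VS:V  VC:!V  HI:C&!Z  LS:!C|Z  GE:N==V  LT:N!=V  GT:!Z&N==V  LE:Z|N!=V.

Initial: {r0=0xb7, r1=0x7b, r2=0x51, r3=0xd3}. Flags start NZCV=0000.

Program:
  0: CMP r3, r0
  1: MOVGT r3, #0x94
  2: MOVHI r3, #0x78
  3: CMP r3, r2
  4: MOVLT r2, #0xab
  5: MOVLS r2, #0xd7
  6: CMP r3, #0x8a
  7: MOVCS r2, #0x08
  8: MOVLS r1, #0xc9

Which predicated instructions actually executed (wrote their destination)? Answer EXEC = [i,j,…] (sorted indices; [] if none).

EXEC = [1,2,8]

0: ✓ CMP  NZCV=0010
1: ✓ MOVGT  r3←0x94
2: ✓ MOVHI  r3←0x78
3: ✓ CMP  NZCV=0010
4: · MOVLT
5: · MOVLS
6: ✓ CMP  NZCV=1001
7: · MOVCS
8: ✓ MOVLS  r1←0xc9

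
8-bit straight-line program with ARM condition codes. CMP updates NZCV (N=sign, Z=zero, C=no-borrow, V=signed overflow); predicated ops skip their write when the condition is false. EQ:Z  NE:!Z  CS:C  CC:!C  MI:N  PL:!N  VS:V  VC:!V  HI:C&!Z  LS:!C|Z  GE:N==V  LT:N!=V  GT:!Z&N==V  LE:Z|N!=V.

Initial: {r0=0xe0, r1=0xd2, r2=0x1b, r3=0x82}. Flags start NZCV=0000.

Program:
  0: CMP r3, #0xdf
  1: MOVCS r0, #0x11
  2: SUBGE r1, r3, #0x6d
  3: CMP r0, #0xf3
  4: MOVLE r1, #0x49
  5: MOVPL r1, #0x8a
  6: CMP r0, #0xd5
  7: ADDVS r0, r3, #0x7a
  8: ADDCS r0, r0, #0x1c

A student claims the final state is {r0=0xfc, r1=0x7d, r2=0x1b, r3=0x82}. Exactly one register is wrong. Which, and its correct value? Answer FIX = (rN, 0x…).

[0] flags=1000 → (cmp)
[1] flags=1000 CS?F → skip
[2] flags=1000 GE?F → skip
[3] flags=1000 → (cmp)
[4] flags=1000 LE?T → r1=0x49
[5] flags=1000 PL?F → skip
[6] flags=0010 → (cmp)
[7] flags=0010 VS?F → skip
[8] flags=0010 CS?T → r0=0xfc

FIX = (r1, 0x49)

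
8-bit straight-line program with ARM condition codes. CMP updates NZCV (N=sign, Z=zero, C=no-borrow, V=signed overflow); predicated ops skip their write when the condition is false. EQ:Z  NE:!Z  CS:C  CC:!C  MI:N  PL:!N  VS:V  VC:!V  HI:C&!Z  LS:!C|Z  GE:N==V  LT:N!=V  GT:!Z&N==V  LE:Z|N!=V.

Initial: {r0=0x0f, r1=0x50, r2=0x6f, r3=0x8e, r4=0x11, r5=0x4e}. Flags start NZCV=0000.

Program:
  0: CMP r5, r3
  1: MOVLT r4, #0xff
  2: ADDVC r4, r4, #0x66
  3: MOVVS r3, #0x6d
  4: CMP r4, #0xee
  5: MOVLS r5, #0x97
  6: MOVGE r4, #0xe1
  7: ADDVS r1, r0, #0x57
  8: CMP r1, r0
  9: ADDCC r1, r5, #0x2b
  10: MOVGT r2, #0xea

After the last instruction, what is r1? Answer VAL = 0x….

VAL = 0x50

[0] flags=1001 → (cmp)
[1] flags=1001 LT?F → skip
[2] flags=1001 VC?F → skip
[3] flags=1001 VS?T → r3=0x6d
[4] flags=0000 → (cmp)
[5] flags=0000 LS?T → r5=0x97
[6] flags=0000 GE?T → r4=0xe1
[7] flags=0000 VS?F → skip
[8] flags=0010 → (cmp)
[9] flags=0010 CC?F → skip
[10] flags=0010 GT?T → r2=0xea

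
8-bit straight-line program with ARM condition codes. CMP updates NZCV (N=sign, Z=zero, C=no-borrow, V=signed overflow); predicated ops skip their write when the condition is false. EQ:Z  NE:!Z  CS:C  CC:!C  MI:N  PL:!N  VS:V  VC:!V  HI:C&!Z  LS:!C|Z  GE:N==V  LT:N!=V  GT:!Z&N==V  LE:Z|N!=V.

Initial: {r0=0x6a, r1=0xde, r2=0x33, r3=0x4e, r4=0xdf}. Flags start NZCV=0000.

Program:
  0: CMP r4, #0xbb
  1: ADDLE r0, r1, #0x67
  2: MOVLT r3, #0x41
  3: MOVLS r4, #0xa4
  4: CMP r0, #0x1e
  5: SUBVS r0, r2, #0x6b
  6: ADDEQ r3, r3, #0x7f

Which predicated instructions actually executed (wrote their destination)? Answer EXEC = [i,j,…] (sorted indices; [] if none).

EXEC = []

[0] flags=0010 → (cmp)
[1] flags=0010 LE?F → skip
[2] flags=0010 LT?F → skip
[3] flags=0010 LS?F → skip
[4] flags=0010 → (cmp)
[5] flags=0010 VS?F → skip
[6] flags=0010 EQ?F → skip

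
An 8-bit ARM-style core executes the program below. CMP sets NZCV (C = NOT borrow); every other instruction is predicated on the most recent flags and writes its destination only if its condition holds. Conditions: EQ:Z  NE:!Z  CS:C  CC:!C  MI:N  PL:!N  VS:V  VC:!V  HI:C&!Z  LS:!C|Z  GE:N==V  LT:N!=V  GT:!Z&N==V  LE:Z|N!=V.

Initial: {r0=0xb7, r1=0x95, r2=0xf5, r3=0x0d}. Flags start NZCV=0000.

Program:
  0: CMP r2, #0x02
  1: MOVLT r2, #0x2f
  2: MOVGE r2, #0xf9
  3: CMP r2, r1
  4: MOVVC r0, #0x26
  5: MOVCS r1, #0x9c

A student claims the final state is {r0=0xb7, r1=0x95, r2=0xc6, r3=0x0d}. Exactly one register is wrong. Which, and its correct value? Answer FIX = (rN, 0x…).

0: ✓ CMP  NZCV=1010
1: ✓ MOVLT  r2←0x2f
2: · MOVGE
3: ✓ CMP  NZCV=1001
4: · MOVVC
5: · MOVCS

FIX = (r2, 0x2f)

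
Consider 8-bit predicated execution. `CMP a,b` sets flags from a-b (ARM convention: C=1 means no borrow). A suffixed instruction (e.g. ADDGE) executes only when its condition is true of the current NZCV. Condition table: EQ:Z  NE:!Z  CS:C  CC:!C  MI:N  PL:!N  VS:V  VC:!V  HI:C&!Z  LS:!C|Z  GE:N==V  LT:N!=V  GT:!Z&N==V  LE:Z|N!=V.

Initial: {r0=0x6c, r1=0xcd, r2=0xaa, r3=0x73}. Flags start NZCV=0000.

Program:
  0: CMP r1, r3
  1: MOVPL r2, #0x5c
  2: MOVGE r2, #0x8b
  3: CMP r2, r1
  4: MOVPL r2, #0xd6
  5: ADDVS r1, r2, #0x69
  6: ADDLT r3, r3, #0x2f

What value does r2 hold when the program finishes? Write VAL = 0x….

0: ✓ CMP  NZCV=0011
1: ✓ MOVPL  r2←0x5c
2: · MOVGE
3: ✓ CMP  NZCV=1001
4: · MOVPL
5: ✓ ADDVS  r1←0xc5
6: · ADDLT

VAL = 0x5c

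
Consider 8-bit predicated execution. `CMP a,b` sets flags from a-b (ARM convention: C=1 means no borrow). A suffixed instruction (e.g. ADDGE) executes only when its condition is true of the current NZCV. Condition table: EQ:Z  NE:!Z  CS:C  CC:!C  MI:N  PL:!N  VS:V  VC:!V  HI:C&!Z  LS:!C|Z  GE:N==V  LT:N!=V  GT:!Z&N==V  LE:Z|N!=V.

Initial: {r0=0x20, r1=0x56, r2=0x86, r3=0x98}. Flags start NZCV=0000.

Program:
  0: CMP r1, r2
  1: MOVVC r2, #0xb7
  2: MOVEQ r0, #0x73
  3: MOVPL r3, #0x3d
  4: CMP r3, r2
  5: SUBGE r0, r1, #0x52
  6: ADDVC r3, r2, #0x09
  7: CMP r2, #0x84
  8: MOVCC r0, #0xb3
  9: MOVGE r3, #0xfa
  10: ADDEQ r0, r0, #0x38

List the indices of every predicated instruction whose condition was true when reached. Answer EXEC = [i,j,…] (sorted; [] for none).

EXEC = [5,6,9]

0: ✓ CMP  NZCV=1001
1: · MOVVC
2: · MOVEQ
3: · MOVPL
4: ✓ CMP  NZCV=0010
5: ✓ SUBGE  r0←0x04
6: ✓ ADDVC  r3←0x8f
7: ✓ CMP  NZCV=0010
8: · MOVCC
9: ✓ MOVGE  r3←0xfa
10: · ADDEQ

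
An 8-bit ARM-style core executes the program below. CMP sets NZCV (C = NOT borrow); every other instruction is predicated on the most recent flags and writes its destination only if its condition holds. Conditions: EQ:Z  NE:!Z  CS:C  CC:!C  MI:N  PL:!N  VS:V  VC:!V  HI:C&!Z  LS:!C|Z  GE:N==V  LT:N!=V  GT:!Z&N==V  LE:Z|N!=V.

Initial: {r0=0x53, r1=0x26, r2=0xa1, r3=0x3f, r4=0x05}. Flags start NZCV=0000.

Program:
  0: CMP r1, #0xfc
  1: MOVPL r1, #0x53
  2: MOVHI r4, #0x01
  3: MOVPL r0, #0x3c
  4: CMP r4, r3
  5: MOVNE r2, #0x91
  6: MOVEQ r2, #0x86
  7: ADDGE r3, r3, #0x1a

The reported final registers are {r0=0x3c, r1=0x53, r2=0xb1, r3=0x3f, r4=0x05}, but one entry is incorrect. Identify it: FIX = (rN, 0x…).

FIX = (r2, 0x91)

0: ✓ CMP  NZCV=0000
1: ✓ MOVPL  r1←0x53
2: · MOVHI
3: ✓ MOVPL  r0←0x3c
4: ✓ CMP  NZCV=1000
5: ✓ MOVNE  r2←0x91
6: · MOVEQ
7: · ADDGE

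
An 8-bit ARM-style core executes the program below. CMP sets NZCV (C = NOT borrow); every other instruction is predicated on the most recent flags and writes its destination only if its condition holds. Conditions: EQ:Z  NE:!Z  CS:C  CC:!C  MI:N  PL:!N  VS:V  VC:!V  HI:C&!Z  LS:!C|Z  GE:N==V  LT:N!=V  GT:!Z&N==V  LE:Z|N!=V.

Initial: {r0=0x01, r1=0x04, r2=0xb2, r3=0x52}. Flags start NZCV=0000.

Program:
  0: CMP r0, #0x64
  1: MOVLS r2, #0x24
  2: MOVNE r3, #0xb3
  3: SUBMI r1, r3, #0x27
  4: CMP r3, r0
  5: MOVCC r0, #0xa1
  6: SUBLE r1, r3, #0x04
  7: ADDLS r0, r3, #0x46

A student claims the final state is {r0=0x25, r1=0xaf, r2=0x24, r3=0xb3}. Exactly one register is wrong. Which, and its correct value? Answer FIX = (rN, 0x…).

[0] flags=1000 → (cmp)
[1] flags=1000 LS?T → r2=0x24
[2] flags=1000 NE?T → r3=0xb3
[3] flags=1000 MI?T → r1=0x8c
[4] flags=1010 → (cmp)
[5] flags=1010 CC?F → skip
[6] flags=1010 LE?T → r1=0xaf
[7] flags=1010 LS?F → skip

FIX = (r0, 0x01)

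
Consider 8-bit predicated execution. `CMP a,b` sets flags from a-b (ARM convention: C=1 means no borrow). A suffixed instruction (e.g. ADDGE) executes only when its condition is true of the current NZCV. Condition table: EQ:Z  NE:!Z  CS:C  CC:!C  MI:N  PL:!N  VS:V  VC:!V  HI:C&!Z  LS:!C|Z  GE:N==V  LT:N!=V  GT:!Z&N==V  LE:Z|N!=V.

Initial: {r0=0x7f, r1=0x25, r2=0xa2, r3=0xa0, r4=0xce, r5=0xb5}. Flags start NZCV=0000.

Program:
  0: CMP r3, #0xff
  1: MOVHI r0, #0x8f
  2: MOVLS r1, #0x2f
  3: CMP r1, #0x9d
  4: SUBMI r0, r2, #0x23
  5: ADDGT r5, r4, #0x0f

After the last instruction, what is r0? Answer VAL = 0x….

VAL = 0x7f

0: ✓ CMP  NZCV=1000
1: · MOVHI
2: ✓ MOVLS  r1←0x2f
3: ✓ CMP  NZCV=1001
4: ✓ SUBMI  r0←0x7f
5: ✓ ADDGT  r5←0xdd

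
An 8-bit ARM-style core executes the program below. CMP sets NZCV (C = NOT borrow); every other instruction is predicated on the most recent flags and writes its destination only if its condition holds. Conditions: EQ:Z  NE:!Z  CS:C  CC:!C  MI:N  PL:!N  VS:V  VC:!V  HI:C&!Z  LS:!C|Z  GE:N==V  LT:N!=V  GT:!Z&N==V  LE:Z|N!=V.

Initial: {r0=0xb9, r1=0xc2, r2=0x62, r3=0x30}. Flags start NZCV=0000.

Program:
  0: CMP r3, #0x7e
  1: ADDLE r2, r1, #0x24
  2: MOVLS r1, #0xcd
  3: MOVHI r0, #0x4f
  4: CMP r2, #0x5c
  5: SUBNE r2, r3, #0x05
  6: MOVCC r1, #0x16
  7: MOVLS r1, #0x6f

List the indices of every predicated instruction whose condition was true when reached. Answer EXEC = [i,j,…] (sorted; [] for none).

[0] flags=1000 → (cmp)
[1] flags=1000 LE?T → r2=0xe6
[2] flags=1000 LS?T → r1=0xcd
[3] flags=1000 HI?F → skip
[4] flags=1010 → (cmp)
[5] flags=1010 NE?T → r2=0x2b
[6] flags=1010 CC?F → skip
[7] flags=1010 LS?F → skip

EXEC = [1,2,5]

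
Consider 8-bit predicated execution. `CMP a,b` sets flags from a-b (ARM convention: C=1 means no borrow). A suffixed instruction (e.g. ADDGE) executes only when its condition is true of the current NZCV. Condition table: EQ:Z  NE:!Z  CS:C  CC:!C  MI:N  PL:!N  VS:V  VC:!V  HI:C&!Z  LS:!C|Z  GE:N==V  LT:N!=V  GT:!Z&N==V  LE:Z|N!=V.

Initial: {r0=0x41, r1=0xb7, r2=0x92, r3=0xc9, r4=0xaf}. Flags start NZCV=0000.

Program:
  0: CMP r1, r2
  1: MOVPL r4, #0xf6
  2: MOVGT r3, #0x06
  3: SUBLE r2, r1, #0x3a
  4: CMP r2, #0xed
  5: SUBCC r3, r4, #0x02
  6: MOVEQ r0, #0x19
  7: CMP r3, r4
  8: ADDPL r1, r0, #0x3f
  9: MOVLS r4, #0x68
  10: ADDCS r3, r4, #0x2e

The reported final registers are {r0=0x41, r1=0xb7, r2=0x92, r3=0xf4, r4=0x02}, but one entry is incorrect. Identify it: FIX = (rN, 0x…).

FIX = (r4, 0x68)

[0] flags=0010 → (cmp)
[1] flags=0010 PL?T → r4=0xf6
[2] flags=0010 GT?T → r3=0x06
[3] flags=0010 LE?F → skip
[4] flags=1000 → (cmp)
[5] flags=1000 CC?T → r3=0xf4
[6] flags=1000 EQ?F → skip
[7] flags=1000 → (cmp)
[8] flags=1000 PL?F → skip
[9] flags=1000 LS?T → r4=0x68
[10] flags=1000 CS?F → skip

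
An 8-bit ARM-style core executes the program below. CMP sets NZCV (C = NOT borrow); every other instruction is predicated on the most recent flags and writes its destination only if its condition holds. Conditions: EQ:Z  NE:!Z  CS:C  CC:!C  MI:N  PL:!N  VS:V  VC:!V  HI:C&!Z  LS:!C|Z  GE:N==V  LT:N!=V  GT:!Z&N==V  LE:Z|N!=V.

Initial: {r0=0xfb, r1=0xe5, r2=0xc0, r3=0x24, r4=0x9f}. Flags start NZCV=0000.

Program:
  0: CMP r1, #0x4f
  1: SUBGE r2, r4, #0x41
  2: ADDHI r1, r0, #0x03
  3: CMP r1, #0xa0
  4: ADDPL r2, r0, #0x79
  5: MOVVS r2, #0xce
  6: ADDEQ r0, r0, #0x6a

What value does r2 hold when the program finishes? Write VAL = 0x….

VAL = 0x74

[0] flags=1010 → (cmp)
[1] flags=1010 GE?F → skip
[2] flags=1010 HI?T → r1=0xfe
[3] flags=0010 → (cmp)
[4] flags=0010 PL?T → r2=0x74
[5] flags=0010 VS?F → skip
[6] flags=0010 EQ?F → skip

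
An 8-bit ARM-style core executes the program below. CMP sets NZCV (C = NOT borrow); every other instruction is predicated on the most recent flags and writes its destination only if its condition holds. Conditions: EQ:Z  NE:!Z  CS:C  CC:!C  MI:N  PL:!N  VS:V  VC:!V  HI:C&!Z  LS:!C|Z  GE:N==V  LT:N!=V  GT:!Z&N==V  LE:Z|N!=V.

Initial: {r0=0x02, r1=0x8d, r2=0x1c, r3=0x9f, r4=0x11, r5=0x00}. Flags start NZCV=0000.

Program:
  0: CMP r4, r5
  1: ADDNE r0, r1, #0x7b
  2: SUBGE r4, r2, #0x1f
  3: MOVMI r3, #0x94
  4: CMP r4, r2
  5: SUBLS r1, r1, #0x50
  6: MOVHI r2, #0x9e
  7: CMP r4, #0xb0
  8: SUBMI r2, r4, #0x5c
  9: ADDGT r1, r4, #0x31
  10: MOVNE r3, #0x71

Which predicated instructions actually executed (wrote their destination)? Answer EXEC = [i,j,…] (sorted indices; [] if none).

EXEC = [1,2,6,9,10]

[0] flags=0010 → (cmp)
[1] flags=0010 NE?T → r0=0x08
[2] flags=0010 GE?T → r4=0xfd
[3] flags=0010 MI?F → skip
[4] flags=1010 → (cmp)
[5] flags=1010 LS?F → skip
[6] flags=1010 HI?T → r2=0x9e
[7] flags=0010 → (cmp)
[8] flags=0010 MI?F → skip
[9] flags=0010 GT?T → r1=0x2e
[10] flags=0010 NE?T → r3=0x71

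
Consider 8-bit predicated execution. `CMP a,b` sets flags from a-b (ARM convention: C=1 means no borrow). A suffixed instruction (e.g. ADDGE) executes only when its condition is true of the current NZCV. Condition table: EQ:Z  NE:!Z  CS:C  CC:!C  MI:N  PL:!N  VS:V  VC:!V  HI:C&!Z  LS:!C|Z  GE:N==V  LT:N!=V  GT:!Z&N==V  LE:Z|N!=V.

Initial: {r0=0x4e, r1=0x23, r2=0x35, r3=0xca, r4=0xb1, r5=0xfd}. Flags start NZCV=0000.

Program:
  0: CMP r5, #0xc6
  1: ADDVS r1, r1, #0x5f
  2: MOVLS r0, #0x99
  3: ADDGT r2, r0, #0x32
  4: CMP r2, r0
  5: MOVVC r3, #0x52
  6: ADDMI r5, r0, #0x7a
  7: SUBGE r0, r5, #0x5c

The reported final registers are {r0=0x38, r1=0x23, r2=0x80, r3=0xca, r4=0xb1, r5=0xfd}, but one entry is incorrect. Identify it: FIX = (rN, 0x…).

FIX = (r0, 0x4e)

[0] flags=0010 → (cmp)
[1] flags=0010 VS?F → skip
[2] flags=0010 LS?F → skip
[3] flags=0010 GT?T → r2=0x80
[4] flags=0011 → (cmp)
[5] flags=0011 VC?F → skip
[6] flags=0011 MI?F → skip
[7] flags=0011 GE?F → skip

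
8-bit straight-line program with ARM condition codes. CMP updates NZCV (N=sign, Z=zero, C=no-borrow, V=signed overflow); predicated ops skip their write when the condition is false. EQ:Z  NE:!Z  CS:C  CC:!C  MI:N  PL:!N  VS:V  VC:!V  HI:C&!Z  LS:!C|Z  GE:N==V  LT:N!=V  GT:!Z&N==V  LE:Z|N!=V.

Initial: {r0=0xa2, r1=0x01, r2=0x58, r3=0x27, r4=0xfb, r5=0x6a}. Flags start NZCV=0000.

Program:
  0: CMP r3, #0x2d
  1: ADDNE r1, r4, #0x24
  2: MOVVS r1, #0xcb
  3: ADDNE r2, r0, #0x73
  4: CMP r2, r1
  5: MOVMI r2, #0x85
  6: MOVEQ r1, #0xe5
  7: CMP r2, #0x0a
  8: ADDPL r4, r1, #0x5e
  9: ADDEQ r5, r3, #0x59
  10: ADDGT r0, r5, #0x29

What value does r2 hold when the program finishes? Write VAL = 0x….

[0] flags=1000 → (cmp)
[1] flags=1000 NE?T → r1=0x1f
[2] flags=1000 VS?F → skip
[3] flags=1000 NE?T → r2=0x15
[4] flags=1000 → (cmp)
[5] flags=1000 MI?T → r2=0x85
[6] flags=1000 EQ?F → skip
[7] flags=0011 → (cmp)
[8] flags=0011 PL?T → r4=0x7d
[9] flags=0011 EQ?F → skip
[10] flags=0011 GT?F → skip

VAL = 0x85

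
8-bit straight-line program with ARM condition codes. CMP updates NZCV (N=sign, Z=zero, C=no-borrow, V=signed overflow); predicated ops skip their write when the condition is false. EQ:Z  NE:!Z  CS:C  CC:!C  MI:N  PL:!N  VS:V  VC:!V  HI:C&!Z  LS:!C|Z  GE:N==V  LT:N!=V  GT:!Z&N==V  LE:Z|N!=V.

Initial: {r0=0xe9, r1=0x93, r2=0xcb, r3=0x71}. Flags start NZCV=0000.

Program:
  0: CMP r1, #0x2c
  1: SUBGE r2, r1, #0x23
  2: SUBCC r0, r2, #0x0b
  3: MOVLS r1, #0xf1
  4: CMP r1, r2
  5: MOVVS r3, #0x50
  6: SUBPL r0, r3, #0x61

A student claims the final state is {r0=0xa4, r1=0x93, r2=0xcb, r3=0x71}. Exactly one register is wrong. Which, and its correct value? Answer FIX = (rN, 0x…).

0: ✓ CMP  NZCV=0011
1: · SUBGE
2: · SUBCC
3: · MOVLS
4: ✓ CMP  NZCV=1000
5: · MOVVS
6: · SUBPL

FIX = (r0, 0xe9)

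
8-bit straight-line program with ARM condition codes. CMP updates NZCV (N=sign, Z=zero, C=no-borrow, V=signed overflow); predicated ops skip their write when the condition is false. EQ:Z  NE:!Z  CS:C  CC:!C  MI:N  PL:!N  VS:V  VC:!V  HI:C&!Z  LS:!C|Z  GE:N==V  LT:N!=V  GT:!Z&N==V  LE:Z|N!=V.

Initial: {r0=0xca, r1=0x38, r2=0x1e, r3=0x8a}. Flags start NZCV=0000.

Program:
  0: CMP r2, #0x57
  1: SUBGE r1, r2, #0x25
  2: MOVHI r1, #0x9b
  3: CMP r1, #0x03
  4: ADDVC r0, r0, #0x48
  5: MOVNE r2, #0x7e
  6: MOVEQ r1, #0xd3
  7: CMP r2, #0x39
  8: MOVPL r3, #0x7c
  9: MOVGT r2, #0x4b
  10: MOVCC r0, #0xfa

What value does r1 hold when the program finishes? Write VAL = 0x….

[0] flags=1000 → (cmp)
[1] flags=1000 GE?F → skip
[2] flags=1000 HI?F → skip
[3] flags=0010 → (cmp)
[4] flags=0010 VC?T → r0=0x12
[5] flags=0010 NE?T → r2=0x7e
[6] flags=0010 EQ?F → skip
[7] flags=0010 → (cmp)
[8] flags=0010 PL?T → r3=0x7c
[9] flags=0010 GT?T → r2=0x4b
[10] flags=0010 CC?F → skip

VAL = 0x38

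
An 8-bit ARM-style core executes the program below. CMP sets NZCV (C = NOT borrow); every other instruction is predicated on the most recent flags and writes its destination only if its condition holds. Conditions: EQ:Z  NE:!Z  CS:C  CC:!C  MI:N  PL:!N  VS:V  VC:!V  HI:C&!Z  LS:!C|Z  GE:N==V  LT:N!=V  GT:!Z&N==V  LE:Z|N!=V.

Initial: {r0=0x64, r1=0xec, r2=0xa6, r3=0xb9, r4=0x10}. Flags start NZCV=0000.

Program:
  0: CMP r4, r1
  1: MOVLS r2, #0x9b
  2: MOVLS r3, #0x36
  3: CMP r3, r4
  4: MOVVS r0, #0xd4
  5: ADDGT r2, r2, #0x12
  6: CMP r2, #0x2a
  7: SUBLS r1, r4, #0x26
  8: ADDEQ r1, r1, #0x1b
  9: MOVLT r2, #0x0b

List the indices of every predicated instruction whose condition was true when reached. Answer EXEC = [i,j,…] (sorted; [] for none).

[0] flags=0000 → (cmp)
[1] flags=0000 LS?T → r2=0x9b
[2] flags=0000 LS?T → r3=0x36
[3] flags=0010 → (cmp)
[4] flags=0010 VS?F → skip
[5] flags=0010 GT?T → r2=0xad
[6] flags=1010 → (cmp)
[7] flags=1010 LS?F → skip
[8] flags=1010 EQ?F → skip
[9] flags=1010 LT?T → r2=0x0b

EXEC = [1,2,5,9]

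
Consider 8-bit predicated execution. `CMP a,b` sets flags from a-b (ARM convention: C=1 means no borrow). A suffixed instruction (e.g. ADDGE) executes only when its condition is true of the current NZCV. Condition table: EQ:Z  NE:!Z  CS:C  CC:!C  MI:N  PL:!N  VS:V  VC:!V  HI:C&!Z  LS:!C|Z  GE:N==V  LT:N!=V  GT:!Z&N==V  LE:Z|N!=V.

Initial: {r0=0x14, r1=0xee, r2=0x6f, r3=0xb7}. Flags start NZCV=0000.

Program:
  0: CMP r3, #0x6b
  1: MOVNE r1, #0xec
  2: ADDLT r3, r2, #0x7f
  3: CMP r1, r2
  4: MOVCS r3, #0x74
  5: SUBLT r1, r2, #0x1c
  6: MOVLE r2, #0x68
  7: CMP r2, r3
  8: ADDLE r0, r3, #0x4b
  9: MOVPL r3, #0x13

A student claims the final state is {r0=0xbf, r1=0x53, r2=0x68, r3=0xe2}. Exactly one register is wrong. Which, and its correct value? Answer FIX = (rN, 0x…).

FIX = (r3, 0x74)

[0] flags=0011 → (cmp)
[1] flags=0011 NE?T → r1=0xec
[2] flags=0011 LT?T → r3=0xee
[3] flags=0011 → (cmp)
[4] flags=0011 CS?T → r3=0x74
[5] flags=0011 LT?T → r1=0x53
[6] flags=0011 LE?T → r2=0x68
[7] flags=1000 → (cmp)
[8] flags=1000 LE?T → r0=0xbf
[9] flags=1000 PL?F → skip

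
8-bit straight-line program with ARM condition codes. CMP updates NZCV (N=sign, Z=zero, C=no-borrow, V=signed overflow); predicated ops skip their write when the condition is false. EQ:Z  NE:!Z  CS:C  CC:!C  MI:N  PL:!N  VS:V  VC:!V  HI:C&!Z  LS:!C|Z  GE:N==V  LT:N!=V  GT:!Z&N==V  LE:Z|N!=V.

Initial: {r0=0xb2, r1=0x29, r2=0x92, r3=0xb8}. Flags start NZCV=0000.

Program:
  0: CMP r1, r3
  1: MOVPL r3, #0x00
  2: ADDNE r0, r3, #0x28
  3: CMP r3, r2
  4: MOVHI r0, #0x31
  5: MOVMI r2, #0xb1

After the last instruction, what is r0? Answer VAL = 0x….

0: ✓ CMP  NZCV=0000
1: ✓ MOVPL  r3←0x00
2: ✓ ADDNE  r0←0x28
3: ✓ CMP  NZCV=0000
4: · MOVHI
5: · MOVMI

VAL = 0x28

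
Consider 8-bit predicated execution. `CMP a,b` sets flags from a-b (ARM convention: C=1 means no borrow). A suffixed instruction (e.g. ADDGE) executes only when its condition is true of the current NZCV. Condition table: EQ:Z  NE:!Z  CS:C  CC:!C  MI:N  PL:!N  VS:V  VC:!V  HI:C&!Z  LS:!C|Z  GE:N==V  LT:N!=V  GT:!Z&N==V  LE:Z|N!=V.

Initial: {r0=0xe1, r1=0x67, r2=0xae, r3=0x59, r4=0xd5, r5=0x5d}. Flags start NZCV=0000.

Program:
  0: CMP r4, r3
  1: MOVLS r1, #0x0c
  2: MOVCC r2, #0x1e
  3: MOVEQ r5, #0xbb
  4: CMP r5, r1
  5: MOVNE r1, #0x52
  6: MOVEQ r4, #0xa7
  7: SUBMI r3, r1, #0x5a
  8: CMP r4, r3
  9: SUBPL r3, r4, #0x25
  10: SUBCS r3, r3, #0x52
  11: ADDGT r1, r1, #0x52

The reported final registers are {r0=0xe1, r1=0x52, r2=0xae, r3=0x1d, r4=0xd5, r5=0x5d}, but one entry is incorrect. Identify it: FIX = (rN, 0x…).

[0] flags=0011 → (cmp)
[1] flags=0011 LS?F → skip
[2] flags=0011 CC?F → skip
[3] flags=0011 EQ?F → skip
[4] flags=1000 → (cmp)
[5] flags=1000 NE?T → r1=0x52
[6] flags=1000 EQ?F → skip
[7] flags=1000 MI?T → r3=0xf8
[8] flags=1000 → (cmp)
[9] flags=1000 PL?F → skip
[10] flags=1000 CS?F → skip
[11] flags=1000 GT?F → skip

FIX = (r3, 0xf8)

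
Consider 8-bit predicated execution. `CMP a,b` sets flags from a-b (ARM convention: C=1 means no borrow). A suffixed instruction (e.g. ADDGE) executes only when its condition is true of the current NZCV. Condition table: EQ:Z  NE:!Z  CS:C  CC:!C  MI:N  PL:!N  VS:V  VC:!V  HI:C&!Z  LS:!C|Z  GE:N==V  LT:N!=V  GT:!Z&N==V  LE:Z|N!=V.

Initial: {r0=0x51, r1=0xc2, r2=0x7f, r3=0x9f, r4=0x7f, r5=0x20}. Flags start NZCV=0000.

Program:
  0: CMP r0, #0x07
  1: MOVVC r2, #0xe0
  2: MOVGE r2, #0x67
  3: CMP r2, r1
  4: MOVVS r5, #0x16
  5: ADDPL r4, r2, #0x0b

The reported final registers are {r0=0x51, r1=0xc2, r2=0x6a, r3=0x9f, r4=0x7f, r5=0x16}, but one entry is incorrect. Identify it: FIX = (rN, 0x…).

FIX = (r2, 0x67)

[0] flags=0010 → (cmp)
[1] flags=0010 VC?T → r2=0xe0
[2] flags=0010 GE?T → r2=0x67
[3] flags=1001 → (cmp)
[4] flags=1001 VS?T → r5=0x16
[5] flags=1001 PL?F → skip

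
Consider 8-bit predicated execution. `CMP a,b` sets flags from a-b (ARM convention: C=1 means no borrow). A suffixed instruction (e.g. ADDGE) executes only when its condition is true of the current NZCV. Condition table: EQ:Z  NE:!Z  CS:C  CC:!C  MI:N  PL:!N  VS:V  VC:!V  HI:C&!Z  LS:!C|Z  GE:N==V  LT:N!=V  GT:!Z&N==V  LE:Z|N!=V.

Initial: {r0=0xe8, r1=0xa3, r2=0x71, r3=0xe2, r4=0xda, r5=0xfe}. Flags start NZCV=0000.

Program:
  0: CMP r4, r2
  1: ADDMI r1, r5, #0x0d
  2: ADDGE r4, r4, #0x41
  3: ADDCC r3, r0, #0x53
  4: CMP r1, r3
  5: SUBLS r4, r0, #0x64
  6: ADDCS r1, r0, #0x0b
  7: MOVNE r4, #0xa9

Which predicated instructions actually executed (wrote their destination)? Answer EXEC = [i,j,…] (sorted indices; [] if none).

[0] flags=0011 → (cmp)
[1] flags=0011 MI?F → skip
[2] flags=0011 GE?F → skip
[3] flags=0011 CC?F → skip
[4] flags=1000 → (cmp)
[5] flags=1000 LS?T → r4=0x84
[6] flags=1000 CS?F → skip
[7] flags=1000 NE?T → r4=0xa9

EXEC = [5,7]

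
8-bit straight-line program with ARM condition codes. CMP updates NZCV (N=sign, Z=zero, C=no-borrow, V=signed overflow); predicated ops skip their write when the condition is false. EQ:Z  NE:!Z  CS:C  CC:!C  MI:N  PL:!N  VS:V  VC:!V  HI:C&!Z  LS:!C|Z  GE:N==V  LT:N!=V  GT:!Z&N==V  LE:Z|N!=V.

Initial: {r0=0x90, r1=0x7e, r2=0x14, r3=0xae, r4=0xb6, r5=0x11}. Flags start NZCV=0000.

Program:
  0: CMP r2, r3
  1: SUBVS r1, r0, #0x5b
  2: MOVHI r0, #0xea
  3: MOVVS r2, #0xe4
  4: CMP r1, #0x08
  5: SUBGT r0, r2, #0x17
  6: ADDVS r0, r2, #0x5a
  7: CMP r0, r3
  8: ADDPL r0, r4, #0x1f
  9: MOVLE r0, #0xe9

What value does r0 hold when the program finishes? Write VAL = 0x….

VAL = 0xd5

[0] flags=0000 → (cmp)
[1] flags=0000 VS?F → skip
[2] flags=0000 HI?F → skip
[3] flags=0000 VS?F → skip
[4] flags=0010 → (cmp)
[5] flags=0010 GT?T → r0=0xfd
[6] flags=0010 VS?F → skip
[7] flags=0010 → (cmp)
[8] flags=0010 PL?T → r0=0xd5
[9] flags=0010 LE?F → skip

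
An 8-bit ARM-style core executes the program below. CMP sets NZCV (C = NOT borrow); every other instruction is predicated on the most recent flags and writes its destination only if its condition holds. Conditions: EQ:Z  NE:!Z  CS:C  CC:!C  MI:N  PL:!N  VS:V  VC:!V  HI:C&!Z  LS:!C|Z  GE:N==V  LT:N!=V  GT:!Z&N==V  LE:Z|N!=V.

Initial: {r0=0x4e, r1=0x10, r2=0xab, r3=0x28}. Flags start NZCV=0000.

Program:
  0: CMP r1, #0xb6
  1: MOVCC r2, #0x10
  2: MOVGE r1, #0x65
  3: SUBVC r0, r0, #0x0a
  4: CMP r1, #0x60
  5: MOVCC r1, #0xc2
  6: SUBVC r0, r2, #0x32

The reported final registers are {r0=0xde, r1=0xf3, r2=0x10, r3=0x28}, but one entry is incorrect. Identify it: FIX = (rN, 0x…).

FIX = (r1, 0x65)

[0] flags=0000 → (cmp)
[1] flags=0000 CC?T → r2=0x10
[2] flags=0000 GE?T → r1=0x65
[3] flags=0000 VC?T → r0=0x44
[4] flags=0010 → (cmp)
[5] flags=0010 CC?F → skip
[6] flags=0010 VC?T → r0=0xde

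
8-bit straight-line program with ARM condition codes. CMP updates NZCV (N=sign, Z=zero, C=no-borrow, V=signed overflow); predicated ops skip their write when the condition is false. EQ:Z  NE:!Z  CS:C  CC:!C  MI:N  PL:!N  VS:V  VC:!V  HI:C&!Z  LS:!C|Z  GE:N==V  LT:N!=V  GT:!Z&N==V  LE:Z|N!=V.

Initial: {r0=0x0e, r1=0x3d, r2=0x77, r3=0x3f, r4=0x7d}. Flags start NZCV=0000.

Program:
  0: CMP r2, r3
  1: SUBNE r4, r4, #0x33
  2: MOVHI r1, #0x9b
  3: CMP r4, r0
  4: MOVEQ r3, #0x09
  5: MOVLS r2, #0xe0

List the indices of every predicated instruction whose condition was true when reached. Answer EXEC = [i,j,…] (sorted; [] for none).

[0] flags=0010 → (cmp)
[1] flags=0010 NE?T → r4=0x4a
[2] flags=0010 HI?T → r1=0x9b
[3] flags=0010 → (cmp)
[4] flags=0010 EQ?F → skip
[5] flags=0010 LS?F → skip

EXEC = [1,2]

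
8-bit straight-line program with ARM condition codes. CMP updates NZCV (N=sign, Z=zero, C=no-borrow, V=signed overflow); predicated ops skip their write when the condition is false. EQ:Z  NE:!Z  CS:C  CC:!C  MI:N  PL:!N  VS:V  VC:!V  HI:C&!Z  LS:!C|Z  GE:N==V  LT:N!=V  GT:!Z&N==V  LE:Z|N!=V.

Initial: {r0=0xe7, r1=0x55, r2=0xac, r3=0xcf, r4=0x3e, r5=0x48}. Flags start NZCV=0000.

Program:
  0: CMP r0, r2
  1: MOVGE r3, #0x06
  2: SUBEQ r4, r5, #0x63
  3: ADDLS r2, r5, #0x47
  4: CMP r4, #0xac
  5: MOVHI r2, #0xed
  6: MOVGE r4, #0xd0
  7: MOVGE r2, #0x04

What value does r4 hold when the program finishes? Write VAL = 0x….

VAL = 0xd0

[0] flags=0010 → (cmp)
[1] flags=0010 GE?T → r3=0x06
[2] flags=0010 EQ?F → skip
[3] flags=0010 LS?F → skip
[4] flags=1001 → (cmp)
[5] flags=1001 HI?F → skip
[6] flags=1001 GE?T → r4=0xd0
[7] flags=1001 GE?T → r2=0x04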